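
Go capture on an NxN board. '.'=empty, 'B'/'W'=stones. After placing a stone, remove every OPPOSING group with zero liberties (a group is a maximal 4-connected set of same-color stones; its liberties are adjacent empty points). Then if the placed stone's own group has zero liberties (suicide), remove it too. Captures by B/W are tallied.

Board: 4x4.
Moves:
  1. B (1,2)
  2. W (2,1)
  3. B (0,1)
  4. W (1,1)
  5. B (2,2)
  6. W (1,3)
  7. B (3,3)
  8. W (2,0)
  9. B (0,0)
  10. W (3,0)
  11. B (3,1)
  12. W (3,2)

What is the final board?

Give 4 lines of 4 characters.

Answer: BB..
.WBW
WWB.
W.WB

Derivation:
Move 1: B@(1,2) -> caps B=0 W=0
Move 2: W@(2,1) -> caps B=0 W=0
Move 3: B@(0,1) -> caps B=0 W=0
Move 4: W@(1,1) -> caps B=0 W=0
Move 5: B@(2,2) -> caps B=0 W=0
Move 6: W@(1,3) -> caps B=0 W=0
Move 7: B@(3,3) -> caps B=0 W=0
Move 8: W@(2,0) -> caps B=0 W=0
Move 9: B@(0,0) -> caps B=0 W=0
Move 10: W@(3,0) -> caps B=0 W=0
Move 11: B@(3,1) -> caps B=0 W=0
Move 12: W@(3,2) -> caps B=0 W=1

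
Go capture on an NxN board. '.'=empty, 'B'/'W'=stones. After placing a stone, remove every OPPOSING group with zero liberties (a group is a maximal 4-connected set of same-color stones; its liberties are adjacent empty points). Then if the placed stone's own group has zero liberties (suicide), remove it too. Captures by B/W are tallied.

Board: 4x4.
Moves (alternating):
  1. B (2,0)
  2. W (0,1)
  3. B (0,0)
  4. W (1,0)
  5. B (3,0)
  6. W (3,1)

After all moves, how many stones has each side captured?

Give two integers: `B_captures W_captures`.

Answer: 0 1

Derivation:
Move 1: B@(2,0) -> caps B=0 W=0
Move 2: W@(0,1) -> caps B=0 W=0
Move 3: B@(0,0) -> caps B=0 W=0
Move 4: W@(1,0) -> caps B=0 W=1
Move 5: B@(3,0) -> caps B=0 W=1
Move 6: W@(3,1) -> caps B=0 W=1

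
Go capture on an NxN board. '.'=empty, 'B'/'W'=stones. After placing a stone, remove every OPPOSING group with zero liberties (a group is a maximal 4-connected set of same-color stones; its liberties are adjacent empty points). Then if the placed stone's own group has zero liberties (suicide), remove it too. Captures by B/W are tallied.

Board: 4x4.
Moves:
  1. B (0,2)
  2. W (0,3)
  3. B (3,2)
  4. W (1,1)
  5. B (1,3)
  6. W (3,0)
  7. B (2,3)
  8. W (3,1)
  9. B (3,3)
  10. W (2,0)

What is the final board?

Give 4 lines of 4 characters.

Answer: ..B.
.W.B
W..B
WWBB

Derivation:
Move 1: B@(0,2) -> caps B=0 W=0
Move 2: W@(0,3) -> caps B=0 W=0
Move 3: B@(3,2) -> caps B=0 W=0
Move 4: W@(1,1) -> caps B=0 W=0
Move 5: B@(1,3) -> caps B=1 W=0
Move 6: W@(3,0) -> caps B=1 W=0
Move 7: B@(2,3) -> caps B=1 W=0
Move 8: W@(3,1) -> caps B=1 W=0
Move 9: B@(3,3) -> caps B=1 W=0
Move 10: W@(2,0) -> caps B=1 W=0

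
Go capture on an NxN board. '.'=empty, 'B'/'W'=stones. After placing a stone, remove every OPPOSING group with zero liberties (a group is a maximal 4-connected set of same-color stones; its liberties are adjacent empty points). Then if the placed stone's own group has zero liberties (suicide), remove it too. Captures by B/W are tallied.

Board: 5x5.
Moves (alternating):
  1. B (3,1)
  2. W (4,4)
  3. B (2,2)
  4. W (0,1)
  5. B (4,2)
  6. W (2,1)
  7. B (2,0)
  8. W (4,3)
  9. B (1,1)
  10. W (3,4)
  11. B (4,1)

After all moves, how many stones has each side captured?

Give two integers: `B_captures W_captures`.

Answer: 1 0

Derivation:
Move 1: B@(3,1) -> caps B=0 W=0
Move 2: W@(4,4) -> caps B=0 W=0
Move 3: B@(2,2) -> caps B=0 W=0
Move 4: W@(0,1) -> caps B=0 W=0
Move 5: B@(4,2) -> caps B=0 W=0
Move 6: W@(2,1) -> caps B=0 W=0
Move 7: B@(2,0) -> caps B=0 W=0
Move 8: W@(4,3) -> caps B=0 W=0
Move 9: B@(1,1) -> caps B=1 W=0
Move 10: W@(3,4) -> caps B=1 W=0
Move 11: B@(4,1) -> caps B=1 W=0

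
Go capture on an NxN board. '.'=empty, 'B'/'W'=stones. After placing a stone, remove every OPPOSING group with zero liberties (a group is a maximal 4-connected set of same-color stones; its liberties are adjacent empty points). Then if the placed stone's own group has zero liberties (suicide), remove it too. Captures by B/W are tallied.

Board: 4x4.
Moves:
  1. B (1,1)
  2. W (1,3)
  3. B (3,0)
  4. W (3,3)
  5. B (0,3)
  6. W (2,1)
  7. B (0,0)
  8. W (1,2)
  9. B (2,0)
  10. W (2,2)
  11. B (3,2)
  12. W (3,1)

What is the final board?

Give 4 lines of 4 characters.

Move 1: B@(1,1) -> caps B=0 W=0
Move 2: W@(1,3) -> caps B=0 W=0
Move 3: B@(3,0) -> caps B=0 W=0
Move 4: W@(3,3) -> caps B=0 W=0
Move 5: B@(0,3) -> caps B=0 W=0
Move 6: W@(2,1) -> caps B=0 W=0
Move 7: B@(0,0) -> caps B=0 W=0
Move 8: W@(1,2) -> caps B=0 W=0
Move 9: B@(2,0) -> caps B=0 W=0
Move 10: W@(2,2) -> caps B=0 W=0
Move 11: B@(3,2) -> caps B=0 W=0
Move 12: W@(3,1) -> caps B=0 W=1

Answer: B..B
.BWW
BWW.
BW.W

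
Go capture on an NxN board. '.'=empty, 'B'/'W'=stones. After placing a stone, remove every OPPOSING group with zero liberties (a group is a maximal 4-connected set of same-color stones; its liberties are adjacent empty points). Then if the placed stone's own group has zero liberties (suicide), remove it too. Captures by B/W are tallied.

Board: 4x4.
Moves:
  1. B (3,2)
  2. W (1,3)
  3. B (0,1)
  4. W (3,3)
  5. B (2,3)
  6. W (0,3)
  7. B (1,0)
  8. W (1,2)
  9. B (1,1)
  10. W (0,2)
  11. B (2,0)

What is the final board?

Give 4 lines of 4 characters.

Move 1: B@(3,2) -> caps B=0 W=0
Move 2: W@(1,3) -> caps B=0 W=0
Move 3: B@(0,1) -> caps B=0 W=0
Move 4: W@(3,3) -> caps B=0 W=0
Move 5: B@(2,3) -> caps B=1 W=0
Move 6: W@(0,3) -> caps B=1 W=0
Move 7: B@(1,0) -> caps B=1 W=0
Move 8: W@(1,2) -> caps B=1 W=0
Move 9: B@(1,1) -> caps B=1 W=0
Move 10: W@(0,2) -> caps B=1 W=0
Move 11: B@(2,0) -> caps B=1 W=0

Answer: .BWW
BBWW
B..B
..B.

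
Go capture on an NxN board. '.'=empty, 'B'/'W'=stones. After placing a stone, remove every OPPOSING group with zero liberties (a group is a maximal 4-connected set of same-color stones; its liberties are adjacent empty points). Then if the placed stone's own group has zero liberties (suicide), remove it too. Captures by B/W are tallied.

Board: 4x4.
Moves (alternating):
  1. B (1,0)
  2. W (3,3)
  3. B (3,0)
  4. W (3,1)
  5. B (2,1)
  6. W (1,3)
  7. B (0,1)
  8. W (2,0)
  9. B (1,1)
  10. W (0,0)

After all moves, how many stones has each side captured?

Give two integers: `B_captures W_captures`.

Move 1: B@(1,0) -> caps B=0 W=0
Move 2: W@(3,3) -> caps B=0 W=0
Move 3: B@(3,0) -> caps B=0 W=0
Move 4: W@(3,1) -> caps B=0 W=0
Move 5: B@(2,1) -> caps B=0 W=0
Move 6: W@(1,3) -> caps B=0 W=0
Move 7: B@(0,1) -> caps B=0 W=0
Move 8: W@(2,0) -> caps B=0 W=1
Move 9: B@(1,1) -> caps B=0 W=1
Move 10: W@(0,0) -> caps B=0 W=1

Answer: 0 1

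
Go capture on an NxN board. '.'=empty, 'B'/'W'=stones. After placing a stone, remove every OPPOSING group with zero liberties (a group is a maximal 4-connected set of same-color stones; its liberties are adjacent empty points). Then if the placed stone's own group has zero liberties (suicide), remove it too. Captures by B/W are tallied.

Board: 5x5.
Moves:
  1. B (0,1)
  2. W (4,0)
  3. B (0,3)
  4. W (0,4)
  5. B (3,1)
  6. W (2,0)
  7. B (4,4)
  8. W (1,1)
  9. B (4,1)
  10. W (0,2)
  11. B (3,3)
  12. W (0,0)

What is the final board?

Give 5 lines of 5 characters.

Move 1: B@(0,1) -> caps B=0 W=0
Move 2: W@(4,0) -> caps B=0 W=0
Move 3: B@(0,3) -> caps B=0 W=0
Move 4: W@(0,4) -> caps B=0 W=0
Move 5: B@(3,1) -> caps B=0 W=0
Move 6: W@(2,0) -> caps B=0 W=0
Move 7: B@(4,4) -> caps B=0 W=0
Move 8: W@(1,1) -> caps B=0 W=0
Move 9: B@(4,1) -> caps B=0 W=0
Move 10: W@(0,2) -> caps B=0 W=0
Move 11: B@(3,3) -> caps B=0 W=0
Move 12: W@(0,0) -> caps B=0 W=1

Answer: W.WBW
.W...
W....
.B.B.
WB..B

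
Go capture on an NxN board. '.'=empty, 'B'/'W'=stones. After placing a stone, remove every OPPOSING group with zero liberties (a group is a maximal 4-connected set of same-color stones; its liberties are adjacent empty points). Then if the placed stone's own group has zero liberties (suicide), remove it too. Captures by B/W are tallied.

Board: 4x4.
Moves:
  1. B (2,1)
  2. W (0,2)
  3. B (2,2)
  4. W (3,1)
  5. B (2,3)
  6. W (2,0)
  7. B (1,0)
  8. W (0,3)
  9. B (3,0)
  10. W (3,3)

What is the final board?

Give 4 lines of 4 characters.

Move 1: B@(2,1) -> caps B=0 W=0
Move 2: W@(0,2) -> caps B=0 W=0
Move 3: B@(2,2) -> caps B=0 W=0
Move 4: W@(3,1) -> caps B=0 W=0
Move 5: B@(2,3) -> caps B=0 W=0
Move 6: W@(2,0) -> caps B=0 W=0
Move 7: B@(1,0) -> caps B=0 W=0
Move 8: W@(0,3) -> caps B=0 W=0
Move 9: B@(3,0) -> caps B=1 W=0
Move 10: W@(3,3) -> caps B=1 W=0

Answer: ..WW
B...
.BBB
BW.W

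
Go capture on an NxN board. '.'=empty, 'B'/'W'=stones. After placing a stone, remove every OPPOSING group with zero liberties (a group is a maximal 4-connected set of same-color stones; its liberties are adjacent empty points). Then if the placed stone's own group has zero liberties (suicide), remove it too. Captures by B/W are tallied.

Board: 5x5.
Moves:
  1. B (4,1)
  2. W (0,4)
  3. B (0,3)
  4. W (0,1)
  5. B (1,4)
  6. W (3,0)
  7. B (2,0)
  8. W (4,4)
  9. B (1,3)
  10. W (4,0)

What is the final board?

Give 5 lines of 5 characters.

Move 1: B@(4,1) -> caps B=0 W=0
Move 2: W@(0,4) -> caps B=0 W=0
Move 3: B@(0,3) -> caps B=0 W=0
Move 4: W@(0,1) -> caps B=0 W=0
Move 5: B@(1,4) -> caps B=1 W=0
Move 6: W@(3,0) -> caps B=1 W=0
Move 7: B@(2,0) -> caps B=1 W=0
Move 8: W@(4,4) -> caps B=1 W=0
Move 9: B@(1,3) -> caps B=1 W=0
Move 10: W@(4,0) -> caps B=1 W=0

Answer: .W.B.
...BB
B....
W....
WB..W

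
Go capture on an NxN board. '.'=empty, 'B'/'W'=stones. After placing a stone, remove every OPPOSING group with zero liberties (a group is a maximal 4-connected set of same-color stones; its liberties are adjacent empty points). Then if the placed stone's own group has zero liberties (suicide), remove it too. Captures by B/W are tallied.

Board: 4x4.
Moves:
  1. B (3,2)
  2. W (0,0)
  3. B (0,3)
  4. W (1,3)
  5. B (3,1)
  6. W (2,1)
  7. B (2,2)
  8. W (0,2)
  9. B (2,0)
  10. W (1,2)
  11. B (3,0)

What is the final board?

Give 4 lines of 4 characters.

Answer: W.W.
..WW
BWB.
BBB.

Derivation:
Move 1: B@(3,2) -> caps B=0 W=0
Move 2: W@(0,0) -> caps B=0 W=0
Move 3: B@(0,3) -> caps B=0 W=0
Move 4: W@(1,3) -> caps B=0 W=0
Move 5: B@(3,1) -> caps B=0 W=0
Move 6: W@(2,1) -> caps B=0 W=0
Move 7: B@(2,2) -> caps B=0 W=0
Move 8: W@(0,2) -> caps B=0 W=1
Move 9: B@(2,0) -> caps B=0 W=1
Move 10: W@(1,2) -> caps B=0 W=1
Move 11: B@(3,0) -> caps B=0 W=1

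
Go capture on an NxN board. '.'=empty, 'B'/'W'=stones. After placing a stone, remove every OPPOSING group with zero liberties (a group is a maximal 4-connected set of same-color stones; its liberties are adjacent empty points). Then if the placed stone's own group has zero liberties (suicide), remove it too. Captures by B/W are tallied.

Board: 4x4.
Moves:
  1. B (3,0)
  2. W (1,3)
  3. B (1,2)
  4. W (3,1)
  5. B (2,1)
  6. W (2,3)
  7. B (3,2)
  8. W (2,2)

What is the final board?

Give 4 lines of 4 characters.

Answer: ....
..BW
.BWW
B.B.

Derivation:
Move 1: B@(3,0) -> caps B=0 W=0
Move 2: W@(1,3) -> caps B=0 W=0
Move 3: B@(1,2) -> caps B=0 W=0
Move 4: W@(3,1) -> caps B=0 W=0
Move 5: B@(2,1) -> caps B=0 W=0
Move 6: W@(2,3) -> caps B=0 W=0
Move 7: B@(3,2) -> caps B=1 W=0
Move 8: W@(2,2) -> caps B=1 W=0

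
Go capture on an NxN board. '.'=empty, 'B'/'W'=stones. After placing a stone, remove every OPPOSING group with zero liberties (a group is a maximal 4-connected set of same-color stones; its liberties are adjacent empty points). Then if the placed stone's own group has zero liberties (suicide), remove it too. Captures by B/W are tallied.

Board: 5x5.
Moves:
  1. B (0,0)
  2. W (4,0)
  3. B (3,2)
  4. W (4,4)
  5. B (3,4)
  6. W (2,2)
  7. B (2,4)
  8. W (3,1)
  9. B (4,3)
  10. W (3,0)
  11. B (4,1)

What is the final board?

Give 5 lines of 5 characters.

Answer: B....
.....
..W.B
WWB.B
WB.B.

Derivation:
Move 1: B@(0,0) -> caps B=0 W=0
Move 2: W@(4,0) -> caps B=0 W=0
Move 3: B@(3,2) -> caps B=0 W=0
Move 4: W@(4,4) -> caps B=0 W=0
Move 5: B@(3,4) -> caps B=0 W=0
Move 6: W@(2,2) -> caps B=0 W=0
Move 7: B@(2,4) -> caps B=0 W=0
Move 8: W@(3,1) -> caps B=0 W=0
Move 9: B@(4,3) -> caps B=1 W=0
Move 10: W@(3,0) -> caps B=1 W=0
Move 11: B@(4,1) -> caps B=1 W=0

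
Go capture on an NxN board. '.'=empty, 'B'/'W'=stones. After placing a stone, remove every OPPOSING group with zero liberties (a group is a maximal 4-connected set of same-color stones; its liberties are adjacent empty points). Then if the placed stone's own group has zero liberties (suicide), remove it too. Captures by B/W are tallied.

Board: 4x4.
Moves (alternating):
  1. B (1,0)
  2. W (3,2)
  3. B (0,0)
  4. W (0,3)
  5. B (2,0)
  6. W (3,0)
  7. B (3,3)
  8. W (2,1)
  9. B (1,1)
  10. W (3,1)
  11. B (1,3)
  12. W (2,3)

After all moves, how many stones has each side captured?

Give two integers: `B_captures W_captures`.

Answer: 0 1

Derivation:
Move 1: B@(1,0) -> caps B=0 W=0
Move 2: W@(3,2) -> caps B=0 W=0
Move 3: B@(0,0) -> caps B=0 W=0
Move 4: W@(0,3) -> caps B=0 W=0
Move 5: B@(2,0) -> caps B=0 W=0
Move 6: W@(3,0) -> caps B=0 W=0
Move 7: B@(3,3) -> caps B=0 W=0
Move 8: W@(2,1) -> caps B=0 W=0
Move 9: B@(1,1) -> caps B=0 W=0
Move 10: W@(3,1) -> caps B=0 W=0
Move 11: B@(1,3) -> caps B=0 W=0
Move 12: W@(2,3) -> caps B=0 W=1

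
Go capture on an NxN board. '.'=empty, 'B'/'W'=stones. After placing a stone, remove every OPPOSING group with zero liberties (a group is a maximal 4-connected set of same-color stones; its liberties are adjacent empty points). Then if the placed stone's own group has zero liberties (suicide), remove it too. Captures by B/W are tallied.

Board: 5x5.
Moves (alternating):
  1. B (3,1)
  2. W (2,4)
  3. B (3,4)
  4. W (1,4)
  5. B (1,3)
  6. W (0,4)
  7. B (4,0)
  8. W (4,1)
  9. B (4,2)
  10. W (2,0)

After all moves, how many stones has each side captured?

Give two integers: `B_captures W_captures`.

Move 1: B@(3,1) -> caps B=0 W=0
Move 2: W@(2,4) -> caps B=0 W=0
Move 3: B@(3,4) -> caps B=0 W=0
Move 4: W@(1,4) -> caps B=0 W=0
Move 5: B@(1,3) -> caps B=0 W=0
Move 6: W@(0,4) -> caps B=0 W=0
Move 7: B@(4,0) -> caps B=0 W=0
Move 8: W@(4,1) -> caps B=0 W=0
Move 9: B@(4,2) -> caps B=1 W=0
Move 10: W@(2,0) -> caps B=1 W=0

Answer: 1 0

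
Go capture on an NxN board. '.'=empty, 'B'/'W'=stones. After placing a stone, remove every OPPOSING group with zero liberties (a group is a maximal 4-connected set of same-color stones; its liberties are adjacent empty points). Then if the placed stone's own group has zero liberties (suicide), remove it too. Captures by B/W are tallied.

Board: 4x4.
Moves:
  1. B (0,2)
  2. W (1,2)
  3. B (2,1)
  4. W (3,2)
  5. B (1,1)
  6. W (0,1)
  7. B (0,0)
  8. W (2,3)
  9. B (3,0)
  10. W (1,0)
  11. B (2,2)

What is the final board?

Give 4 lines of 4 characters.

Answer: B.B.
WBW.
.BBW
B.W.

Derivation:
Move 1: B@(0,2) -> caps B=0 W=0
Move 2: W@(1,2) -> caps B=0 W=0
Move 3: B@(2,1) -> caps B=0 W=0
Move 4: W@(3,2) -> caps B=0 W=0
Move 5: B@(1,1) -> caps B=0 W=0
Move 6: W@(0,1) -> caps B=0 W=0
Move 7: B@(0,0) -> caps B=1 W=0
Move 8: W@(2,3) -> caps B=1 W=0
Move 9: B@(3,0) -> caps B=1 W=0
Move 10: W@(1,0) -> caps B=1 W=0
Move 11: B@(2,2) -> caps B=1 W=0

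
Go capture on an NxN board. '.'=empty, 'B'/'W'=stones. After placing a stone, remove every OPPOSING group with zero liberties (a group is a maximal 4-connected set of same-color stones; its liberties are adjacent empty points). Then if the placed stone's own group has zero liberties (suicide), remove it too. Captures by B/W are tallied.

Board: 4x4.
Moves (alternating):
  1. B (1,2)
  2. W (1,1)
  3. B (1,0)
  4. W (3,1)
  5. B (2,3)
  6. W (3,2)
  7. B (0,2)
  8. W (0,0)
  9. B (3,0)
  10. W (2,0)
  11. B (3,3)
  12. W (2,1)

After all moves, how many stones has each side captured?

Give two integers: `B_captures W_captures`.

Answer: 0 2

Derivation:
Move 1: B@(1,2) -> caps B=0 W=0
Move 2: W@(1,1) -> caps B=0 W=0
Move 3: B@(1,0) -> caps B=0 W=0
Move 4: W@(3,1) -> caps B=0 W=0
Move 5: B@(2,3) -> caps B=0 W=0
Move 6: W@(3,2) -> caps B=0 W=0
Move 7: B@(0,2) -> caps B=0 W=0
Move 8: W@(0,0) -> caps B=0 W=0
Move 9: B@(3,0) -> caps B=0 W=0
Move 10: W@(2,0) -> caps B=0 W=2
Move 11: B@(3,3) -> caps B=0 W=2
Move 12: W@(2,1) -> caps B=0 W=2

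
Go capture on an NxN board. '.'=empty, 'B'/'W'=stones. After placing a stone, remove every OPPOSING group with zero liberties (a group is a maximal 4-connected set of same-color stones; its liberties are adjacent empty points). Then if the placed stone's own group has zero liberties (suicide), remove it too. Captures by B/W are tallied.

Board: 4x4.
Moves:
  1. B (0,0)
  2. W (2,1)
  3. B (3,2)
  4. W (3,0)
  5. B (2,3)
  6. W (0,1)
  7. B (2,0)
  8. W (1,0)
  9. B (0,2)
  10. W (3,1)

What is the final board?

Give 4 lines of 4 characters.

Move 1: B@(0,0) -> caps B=0 W=0
Move 2: W@(2,1) -> caps B=0 W=0
Move 3: B@(3,2) -> caps B=0 W=0
Move 4: W@(3,0) -> caps B=0 W=0
Move 5: B@(2,3) -> caps B=0 W=0
Move 6: W@(0,1) -> caps B=0 W=0
Move 7: B@(2,0) -> caps B=0 W=0
Move 8: W@(1,0) -> caps B=0 W=2
Move 9: B@(0,2) -> caps B=0 W=2
Move 10: W@(3,1) -> caps B=0 W=2

Answer: .WB.
W...
.W.B
WWB.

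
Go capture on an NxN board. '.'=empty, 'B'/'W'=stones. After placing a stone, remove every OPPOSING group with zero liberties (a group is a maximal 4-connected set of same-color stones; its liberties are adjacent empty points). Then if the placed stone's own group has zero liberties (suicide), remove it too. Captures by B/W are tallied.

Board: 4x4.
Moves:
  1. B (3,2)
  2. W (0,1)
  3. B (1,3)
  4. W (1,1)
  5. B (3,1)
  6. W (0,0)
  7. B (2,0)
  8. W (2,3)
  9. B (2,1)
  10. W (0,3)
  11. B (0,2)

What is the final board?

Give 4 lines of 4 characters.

Answer: WWB.
.W.B
BB.W
.BB.

Derivation:
Move 1: B@(3,2) -> caps B=0 W=0
Move 2: W@(0,1) -> caps B=0 W=0
Move 3: B@(1,3) -> caps B=0 W=0
Move 4: W@(1,1) -> caps B=0 W=0
Move 5: B@(3,1) -> caps B=0 W=0
Move 6: W@(0,0) -> caps B=0 W=0
Move 7: B@(2,0) -> caps B=0 W=0
Move 8: W@(2,3) -> caps B=0 W=0
Move 9: B@(2,1) -> caps B=0 W=0
Move 10: W@(0,3) -> caps B=0 W=0
Move 11: B@(0,2) -> caps B=1 W=0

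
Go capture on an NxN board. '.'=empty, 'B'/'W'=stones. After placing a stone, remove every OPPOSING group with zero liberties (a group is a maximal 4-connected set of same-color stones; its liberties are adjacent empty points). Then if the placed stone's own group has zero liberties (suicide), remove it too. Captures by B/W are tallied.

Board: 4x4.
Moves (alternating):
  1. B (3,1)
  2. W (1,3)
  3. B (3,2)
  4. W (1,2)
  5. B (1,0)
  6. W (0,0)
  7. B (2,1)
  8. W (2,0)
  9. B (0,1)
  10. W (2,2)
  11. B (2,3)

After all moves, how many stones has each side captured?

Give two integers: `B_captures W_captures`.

Move 1: B@(3,1) -> caps B=0 W=0
Move 2: W@(1,3) -> caps B=0 W=0
Move 3: B@(3,2) -> caps B=0 W=0
Move 4: W@(1,2) -> caps B=0 W=0
Move 5: B@(1,0) -> caps B=0 W=0
Move 6: W@(0,0) -> caps B=0 W=0
Move 7: B@(2,1) -> caps B=0 W=0
Move 8: W@(2,0) -> caps B=0 W=0
Move 9: B@(0,1) -> caps B=1 W=0
Move 10: W@(2,2) -> caps B=1 W=0
Move 11: B@(2,3) -> caps B=1 W=0

Answer: 1 0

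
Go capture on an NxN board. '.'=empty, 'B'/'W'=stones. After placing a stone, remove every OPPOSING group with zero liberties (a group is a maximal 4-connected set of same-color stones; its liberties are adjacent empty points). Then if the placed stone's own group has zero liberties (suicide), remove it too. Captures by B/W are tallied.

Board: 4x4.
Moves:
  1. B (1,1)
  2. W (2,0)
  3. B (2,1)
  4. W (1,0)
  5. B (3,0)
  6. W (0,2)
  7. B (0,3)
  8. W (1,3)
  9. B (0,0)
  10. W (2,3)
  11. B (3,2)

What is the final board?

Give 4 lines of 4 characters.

Move 1: B@(1,1) -> caps B=0 W=0
Move 2: W@(2,0) -> caps B=0 W=0
Move 3: B@(2,1) -> caps B=0 W=0
Move 4: W@(1,0) -> caps B=0 W=0
Move 5: B@(3,0) -> caps B=0 W=0
Move 6: W@(0,2) -> caps B=0 W=0
Move 7: B@(0,3) -> caps B=0 W=0
Move 8: W@(1,3) -> caps B=0 W=1
Move 9: B@(0,0) -> caps B=2 W=1
Move 10: W@(2,3) -> caps B=2 W=1
Move 11: B@(3,2) -> caps B=2 W=1

Answer: B.W.
.B.W
.B.W
B.B.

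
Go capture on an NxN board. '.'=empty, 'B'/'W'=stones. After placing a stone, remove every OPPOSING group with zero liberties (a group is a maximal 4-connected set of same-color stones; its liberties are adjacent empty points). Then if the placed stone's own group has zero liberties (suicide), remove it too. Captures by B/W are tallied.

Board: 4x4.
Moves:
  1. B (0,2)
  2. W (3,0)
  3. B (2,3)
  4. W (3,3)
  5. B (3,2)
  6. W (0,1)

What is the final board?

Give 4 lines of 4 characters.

Move 1: B@(0,2) -> caps B=0 W=0
Move 2: W@(3,0) -> caps B=0 W=0
Move 3: B@(2,3) -> caps B=0 W=0
Move 4: W@(3,3) -> caps B=0 W=0
Move 5: B@(3,2) -> caps B=1 W=0
Move 6: W@(0,1) -> caps B=1 W=0

Answer: .WB.
....
...B
W.B.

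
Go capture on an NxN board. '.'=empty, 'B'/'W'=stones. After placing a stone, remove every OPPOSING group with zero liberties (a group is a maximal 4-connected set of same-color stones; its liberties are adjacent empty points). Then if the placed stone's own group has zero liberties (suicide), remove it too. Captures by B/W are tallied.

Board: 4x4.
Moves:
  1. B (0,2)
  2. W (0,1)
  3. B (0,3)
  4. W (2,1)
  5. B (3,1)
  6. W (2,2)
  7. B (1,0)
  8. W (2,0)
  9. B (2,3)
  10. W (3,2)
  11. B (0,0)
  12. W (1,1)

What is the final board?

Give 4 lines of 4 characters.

Answer: .WBB
.W..
WWWB
.BW.

Derivation:
Move 1: B@(0,2) -> caps B=0 W=0
Move 2: W@(0,1) -> caps B=0 W=0
Move 3: B@(0,3) -> caps B=0 W=0
Move 4: W@(2,1) -> caps B=0 W=0
Move 5: B@(3,1) -> caps B=0 W=0
Move 6: W@(2,2) -> caps B=0 W=0
Move 7: B@(1,0) -> caps B=0 W=0
Move 8: W@(2,0) -> caps B=0 W=0
Move 9: B@(2,3) -> caps B=0 W=0
Move 10: W@(3,2) -> caps B=0 W=0
Move 11: B@(0,0) -> caps B=0 W=0
Move 12: W@(1,1) -> caps B=0 W=2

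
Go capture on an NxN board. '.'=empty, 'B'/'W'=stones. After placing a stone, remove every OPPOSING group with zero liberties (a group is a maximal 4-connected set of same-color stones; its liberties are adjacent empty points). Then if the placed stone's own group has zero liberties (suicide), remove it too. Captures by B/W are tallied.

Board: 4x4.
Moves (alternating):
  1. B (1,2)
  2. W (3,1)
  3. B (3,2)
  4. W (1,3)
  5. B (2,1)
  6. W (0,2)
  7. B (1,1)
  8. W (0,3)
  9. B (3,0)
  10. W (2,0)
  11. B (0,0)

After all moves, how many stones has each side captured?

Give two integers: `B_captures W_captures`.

Move 1: B@(1,2) -> caps B=0 W=0
Move 2: W@(3,1) -> caps B=0 W=0
Move 3: B@(3,2) -> caps B=0 W=0
Move 4: W@(1,3) -> caps B=0 W=0
Move 5: B@(2,1) -> caps B=0 W=0
Move 6: W@(0,2) -> caps B=0 W=0
Move 7: B@(1,1) -> caps B=0 W=0
Move 8: W@(0,3) -> caps B=0 W=0
Move 9: B@(3,0) -> caps B=1 W=0
Move 10: W@(2,0) -> caps B=1 W=0
Move 11: B@(0,0) -> caps B=1 W=0

Answer: 1 0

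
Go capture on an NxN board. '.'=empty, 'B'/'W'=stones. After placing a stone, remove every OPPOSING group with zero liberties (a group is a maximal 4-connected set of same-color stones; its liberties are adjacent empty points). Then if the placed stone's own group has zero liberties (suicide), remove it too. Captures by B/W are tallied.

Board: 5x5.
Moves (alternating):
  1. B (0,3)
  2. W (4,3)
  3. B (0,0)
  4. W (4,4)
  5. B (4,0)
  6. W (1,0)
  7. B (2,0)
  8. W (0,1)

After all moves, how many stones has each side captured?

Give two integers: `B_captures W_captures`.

Answer: 0 1

Derivation:
Move 1: B@(0,3) -> caps B=0 W=0
Move 2: W@(4,3) -> caps B=0 W=0
Move 3: B@(0,0) -> caps B=0 W=0
Move 4: W@(4,4) -> caps B=0 W=0
Move 5: B@(4,0) -> caps B=0 W=0
Move 6: W@(1,0) -> caps B=0 W=0
Move 7: B@(2,0) -> caps B=0 W=0
Move 8: W@(0,1) -> caps B=0 W=1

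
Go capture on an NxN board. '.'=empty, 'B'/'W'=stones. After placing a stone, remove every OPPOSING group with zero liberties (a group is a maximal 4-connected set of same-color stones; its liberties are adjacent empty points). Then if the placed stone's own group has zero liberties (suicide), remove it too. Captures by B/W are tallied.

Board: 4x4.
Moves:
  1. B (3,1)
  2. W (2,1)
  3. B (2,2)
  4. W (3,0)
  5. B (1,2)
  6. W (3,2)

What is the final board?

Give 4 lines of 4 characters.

Move 1: B@(3,1) -> caps B=0 W=0
Move 2: W@(2,1) -> caps B=0 W=0
Move 3: B@(2,2) -> caps B=0 W=0
Move 4: W@(3,0) -> caps B=0 W=0
Move 5: B@(1,2) -> caps B=0 W=0
Move 6: W@(3,2) -> caps B=0 W=1

Answer: ....
..B.
.WB.
W.W.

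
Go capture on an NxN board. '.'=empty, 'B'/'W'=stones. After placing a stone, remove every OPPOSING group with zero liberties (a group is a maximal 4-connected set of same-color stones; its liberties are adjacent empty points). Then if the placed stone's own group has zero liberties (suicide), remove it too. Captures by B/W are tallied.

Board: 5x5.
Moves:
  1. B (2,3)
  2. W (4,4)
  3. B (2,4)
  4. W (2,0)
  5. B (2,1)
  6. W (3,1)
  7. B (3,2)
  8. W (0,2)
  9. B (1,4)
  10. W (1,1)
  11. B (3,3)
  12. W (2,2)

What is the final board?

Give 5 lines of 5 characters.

Answer: ..W..
.W..B
W.WBB
.WBB.
....W

Derivation:
Move 1: B@(2,3) -> caps B=0 W=0
Move 2: W@(4,4) -> caps B=0 W=0
Move 3: B@(2,4) -> caps B=0 W=0
Move 4: W@(2,0) -> caps B=0 W=0
Move 5: B@(2,1) -> caps B=0 W=0
Move 6: W@(3,1) -> caps B=0 W=0
Move 7: B@(3,2) -> caps B=0 W=0
Move 8: W@(0,2) -> caps B=0 W=0
Move 9: B@(1,4) -> caps B=0 W=0
Move 10: W@(1,1) -> caps B=0 W=0
Move 11: B@(3,3) -> caps B=0 W=0
Move 12: W@(2,2) -> caps B=0 W=1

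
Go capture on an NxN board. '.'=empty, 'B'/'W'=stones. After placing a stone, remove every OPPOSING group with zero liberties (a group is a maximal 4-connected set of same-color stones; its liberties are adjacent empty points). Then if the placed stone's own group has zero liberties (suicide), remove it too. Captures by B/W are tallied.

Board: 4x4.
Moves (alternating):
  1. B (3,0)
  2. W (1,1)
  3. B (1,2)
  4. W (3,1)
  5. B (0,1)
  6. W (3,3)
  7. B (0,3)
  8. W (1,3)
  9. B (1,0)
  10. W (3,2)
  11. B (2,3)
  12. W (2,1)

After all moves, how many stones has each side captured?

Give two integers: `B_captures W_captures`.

Answer: 1 0

Derivation:
Move 1: B@(3,0) -> caps B=0 W=0
Move 2: W@(1,1) -> caps B=0 W=0
Move 3: B@(1,2) -> caps B=0 W=0
Move 4: W@(3,1) -> caps B=0 W=0
Move 5: B@(0,1) -> caps B=0 W=0
Move 6: W@(3,3) -> caps B=0 W=0
Move 7: B@(0,3) -> caps B=0 W=0
Move 8: W@(1,3) -> caps B=0 W=0
Move 9: B@(1,0) -> caps B=0 W=0
Move 10: W@(3,2) -> caps B=0 W=0
Move 11: B@(2,3) -> caps B=1 W=0
Move 12: W@(2,1) -> caps B=1 W=0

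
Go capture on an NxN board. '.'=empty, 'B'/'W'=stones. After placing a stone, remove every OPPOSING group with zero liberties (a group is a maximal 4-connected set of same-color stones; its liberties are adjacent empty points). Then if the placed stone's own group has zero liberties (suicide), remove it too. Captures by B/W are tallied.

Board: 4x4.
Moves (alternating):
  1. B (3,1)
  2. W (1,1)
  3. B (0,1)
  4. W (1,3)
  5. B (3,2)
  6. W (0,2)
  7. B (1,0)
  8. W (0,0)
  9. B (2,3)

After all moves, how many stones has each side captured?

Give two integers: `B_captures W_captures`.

Move 1: B@(3,1) -> caps B=0 W=0
Move 2: W@(1,1) -> caps B=0 W=0
Move 3: B@(0,1) -> caps B=0 W=0
Move 4: W@(1,3) -> caps B=0 W=0
Move 5: B@(3,2) -> caps B=0 W=0
Move 6: W@(0,2) -> caps B=0 W=0
Move 7: B@(1,0) -> caps B=0 W=0
Move 8: W@(0,0) -> caps B=0 W=1
Move 9: B@(2,3) -> caps B=0 W=1

Answer: 0 1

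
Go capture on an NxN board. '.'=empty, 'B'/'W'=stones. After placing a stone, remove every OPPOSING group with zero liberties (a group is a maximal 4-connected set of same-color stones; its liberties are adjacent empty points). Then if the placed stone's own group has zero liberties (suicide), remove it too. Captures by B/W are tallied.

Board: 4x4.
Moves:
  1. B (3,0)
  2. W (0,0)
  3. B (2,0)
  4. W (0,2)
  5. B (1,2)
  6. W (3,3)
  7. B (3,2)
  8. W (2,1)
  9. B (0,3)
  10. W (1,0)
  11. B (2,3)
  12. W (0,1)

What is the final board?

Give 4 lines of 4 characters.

Answer: WWWB
W.B.
BW.B
B.B.

Derivation:
Move 1: B@(3,0) -> caps B=0 W=0
Move 2: W@(0,0) -> caps B=0 W=0
Move 3: B@(2,0) -> caps B=0 W=0
Move 4: W@(0,2) -> caps B=0 W=0
Move 5: B@(1,2) -> caps B=0 W=0
Move 6: W@(3,3) -> caps B=0 W=0
Move 7: B@(3,2) -> caps B=0 W=0
Move 8: W@(2,1) -> caps B=0 W=0
Move 9: B@(0,3) -> caps B=0 W=0
Move 10: W@(1,0) -> caps B=0 W=0
Move 11: B@(2,3) -> caps B=1 W=0
Move 12: W@(0,1) -> caps B=1 W=0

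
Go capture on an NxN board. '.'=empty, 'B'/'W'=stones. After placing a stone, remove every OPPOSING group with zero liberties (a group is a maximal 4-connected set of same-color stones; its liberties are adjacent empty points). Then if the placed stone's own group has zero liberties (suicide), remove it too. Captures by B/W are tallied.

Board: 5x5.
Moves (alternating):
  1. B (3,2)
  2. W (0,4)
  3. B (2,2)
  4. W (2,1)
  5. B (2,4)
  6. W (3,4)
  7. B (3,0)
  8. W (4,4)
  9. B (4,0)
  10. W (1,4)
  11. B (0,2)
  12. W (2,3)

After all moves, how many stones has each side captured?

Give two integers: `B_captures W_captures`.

Move 1: B@(3,2) -> caps B=0 W=0
Move 2: W@(0,4) -> caps B=0 W=0
Move 3: B@(2,2) -> caps B=0 W=0
Move 4: W@(2,1) -> caps B=0 W=0
Move 5: B@(2,4) -> caps B=0 W=0
Move 6: W@(3,4) -> caps B=0 W=0
Move 7: B@(3,0) -> caps B=0 W=0
Move 8: W@(4,4) -> caps B=0 W=0
Move 9: B@(4,0) -> caps B=0 W=0
Move 10: W@(1,4) -> caps B=0 W=0
Move 11: B@(0,2) -> caps B=0 W=0
Move 12: W@(2,3) -> caps B=0 W=1

Answer: 0 1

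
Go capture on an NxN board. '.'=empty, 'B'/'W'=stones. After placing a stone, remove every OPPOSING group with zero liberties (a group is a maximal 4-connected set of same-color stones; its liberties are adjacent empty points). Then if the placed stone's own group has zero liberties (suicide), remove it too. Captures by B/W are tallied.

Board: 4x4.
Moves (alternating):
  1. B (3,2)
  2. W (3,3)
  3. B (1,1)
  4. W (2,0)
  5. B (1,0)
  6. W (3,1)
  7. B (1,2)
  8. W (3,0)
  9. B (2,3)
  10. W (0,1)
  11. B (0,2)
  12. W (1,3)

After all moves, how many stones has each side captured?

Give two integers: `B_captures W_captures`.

Answer: 1 0

Derivation:
Move 1: B@(3,2) -> caps B=0 W=0
Move 2: W@(3,3) -> caps B=0 W=0
Move 3: B@(1,1) -> caps B=0 W=0
Move 4: W@(2,0) -> caps B=0 W=0
Move 5: B@(1,0) -> caps B=0 W=0
Move 6: W@(3,1) -> caps B=0 W=0
Move 7: B@(1,2) -> caps B=0 W=0
Move 8: W@(3,0) -> caps B=0 W=0
Move 9: B@(2,3) -> caps B=1 W=0
Move 10: W@(0,1) -> caps B=1 W=0
Move 11: B@(0,2) -> caps B=1 W=0
Move 12: W@(1,3) -> caps B=1 W=0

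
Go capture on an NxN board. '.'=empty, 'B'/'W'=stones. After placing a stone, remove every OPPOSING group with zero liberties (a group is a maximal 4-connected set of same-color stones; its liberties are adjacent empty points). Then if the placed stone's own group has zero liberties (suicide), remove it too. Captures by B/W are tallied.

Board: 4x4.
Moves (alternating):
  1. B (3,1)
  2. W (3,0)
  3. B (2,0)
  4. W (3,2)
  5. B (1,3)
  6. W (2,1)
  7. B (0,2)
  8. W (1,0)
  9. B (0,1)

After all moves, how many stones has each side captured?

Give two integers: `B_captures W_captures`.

Answer: 1 0

Derivation:
Move 1: B@(3,1) -> caps B=0 W=0
Move 2: W@(3,0) -> caps B=0 W=0
Move 3: B@(2,0) -> caps B=1 W=0
Move 4: W@(3,2) -> caps B=1 W=0
Move 5: B@(1,3) -> caps B=1 W=0
Move 6: W@(2,1) -> caps B=1 W=0
Move 7: B@(0,2) -> caps B=1 W=0
Move 8: W@(1,0) -> caps B=1 W=0
Move 9: B@(0,1) -> caps B=1 W=0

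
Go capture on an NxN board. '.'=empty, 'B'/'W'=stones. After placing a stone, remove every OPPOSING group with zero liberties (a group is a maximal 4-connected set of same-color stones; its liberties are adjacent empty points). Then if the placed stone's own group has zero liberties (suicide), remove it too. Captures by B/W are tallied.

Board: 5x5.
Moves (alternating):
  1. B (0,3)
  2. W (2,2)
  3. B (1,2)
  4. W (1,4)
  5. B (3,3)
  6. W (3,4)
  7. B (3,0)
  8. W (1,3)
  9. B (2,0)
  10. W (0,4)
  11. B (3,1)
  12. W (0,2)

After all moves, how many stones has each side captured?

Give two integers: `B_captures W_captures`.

Move 1: B@(0,3) -> caps B=0 W=0
Move 2: W@(2,2) -> caps B=0 W=0
Move 3: B@(1,2) -> caps B=0 W=0
Move 4: W@(1,4) -> caps B=0 W=0
Move 5: B@(3,3) -> caps B=0 W=0
Move 6: W@(3,4) -> caps B=0 W=0
Move 7: B@(3,0) -> caps B=0 W=0
Move 8: W@(1,3) -> caps B=0 W=0
Move 9: B@(2,0) -> caps B=0 W=0
Move 10: W@(0,4) -> caps B=0 W=0
Move 11: B@(3,1) -> caps B=0 W=0
Move 12: W@(0,2) -> caps B=0 W=1

Answer: 0 1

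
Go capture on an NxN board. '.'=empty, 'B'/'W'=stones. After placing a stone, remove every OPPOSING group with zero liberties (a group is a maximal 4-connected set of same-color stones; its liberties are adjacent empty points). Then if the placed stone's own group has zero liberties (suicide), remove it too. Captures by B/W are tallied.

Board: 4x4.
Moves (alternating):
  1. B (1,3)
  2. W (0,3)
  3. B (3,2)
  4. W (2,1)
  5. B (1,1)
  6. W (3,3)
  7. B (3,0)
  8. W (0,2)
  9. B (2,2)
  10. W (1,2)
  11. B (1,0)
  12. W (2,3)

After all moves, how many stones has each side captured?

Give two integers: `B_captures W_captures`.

Move 1: B@(1,3) -> caps B=0 W=0
Move 2: W@(0,3) -> caps B=0 W=0
Move 3: B@(3,2) -> caps B=0 W=0
Move 4: W@(2,1) -> caps B=0 W=0
Move 5: B@(1,1) -> caps B=0 W=0
Move 6: W@(3,3) -> caps B=0 W=0
Move 7: B@(3,0) -> caps B=0 W=0
Move 8: W@(0,2) -> caps B=0 W=0
Move 9: B@(2,2) -> caps B=0 W=0
Move 10: W@(1,2) -> caps B=0 W=0
Move 11: B@(1,0) -> caps B=0 W=0
Move 12: W@(2,3) -> caps B=0 W=1

Answer: 0 1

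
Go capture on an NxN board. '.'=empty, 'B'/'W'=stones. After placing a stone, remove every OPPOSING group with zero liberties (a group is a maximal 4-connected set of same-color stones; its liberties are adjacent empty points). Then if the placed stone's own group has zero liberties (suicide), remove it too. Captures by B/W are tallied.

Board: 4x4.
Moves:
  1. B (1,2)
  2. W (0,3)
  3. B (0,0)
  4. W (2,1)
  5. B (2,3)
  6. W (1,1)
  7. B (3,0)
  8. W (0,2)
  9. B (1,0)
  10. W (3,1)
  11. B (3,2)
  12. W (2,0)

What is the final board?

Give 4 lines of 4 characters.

Answer: B.WW
BWB.
WW.B
.WB.

Derivation:
Move 1: B@(1,2) -> caps B=0 W=0
Move 2: W@(0,3) -> caps B=0 W=0
Move 3: B@(0,0) -> caps B=0 W=0
Move 4: W@(2,1) -> caps B=0 W=0
Move 5: B@(2,3) -> caps B=0 W=0
Move 6: W@(1,1) -> caps B=0 W=0
Move 7: B@(3,0) -> caps B=0 W=0
Move 8: W@(0,2) -> caps B=0 W=0
Move 9: B@(1,0) -> caps B=0 W=0
Move 10: W@(3,1) -> caps B=0 W=0
Move 11: B@(3,2) -> caps B=0 W=0
Move 12: W@(2,0) -> caps B=0 W=1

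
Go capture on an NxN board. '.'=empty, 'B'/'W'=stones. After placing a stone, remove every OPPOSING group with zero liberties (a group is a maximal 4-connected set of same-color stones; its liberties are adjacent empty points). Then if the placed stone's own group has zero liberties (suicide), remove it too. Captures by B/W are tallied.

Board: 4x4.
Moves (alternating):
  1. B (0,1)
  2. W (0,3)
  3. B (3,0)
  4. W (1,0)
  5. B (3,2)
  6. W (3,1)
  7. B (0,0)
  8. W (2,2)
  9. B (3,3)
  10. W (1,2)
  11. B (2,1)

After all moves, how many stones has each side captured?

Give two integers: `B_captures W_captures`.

Move 1: B@(0,1) -> caps B=0 W=0
Move 2: W@(0,3) -> caps B=0 W=0
Move 3: B@(3,0) -> caps B=0 W=0
Move 4: W@(1,0) -> caps B=0 W=0
Move 5: B@(3,2) -> caps B=0 W=0
Move 6: W@(3,1) -> caps B=0 W=0
Move 7: B@(0,0) -> caps B=0 W=0
Move 8: W@(2,2) -> caps B=0 W=0
Move 9: B@(3,3) -> caps B=0 W=0
Move 10: W@(1,2) -> caps B=0 W=0
Move 11: B@(2,1) -> caps B=1 W=0

Answer: 1 0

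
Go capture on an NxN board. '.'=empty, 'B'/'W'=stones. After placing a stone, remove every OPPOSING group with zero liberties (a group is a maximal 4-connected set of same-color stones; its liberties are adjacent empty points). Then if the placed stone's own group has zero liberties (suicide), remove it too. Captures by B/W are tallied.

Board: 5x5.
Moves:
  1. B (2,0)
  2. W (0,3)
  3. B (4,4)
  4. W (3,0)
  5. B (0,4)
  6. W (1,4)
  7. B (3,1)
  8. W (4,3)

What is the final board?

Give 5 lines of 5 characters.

Move 1: B@(2,0) -> caps B=0 W=0
Move 2: W@(0,3) -> caps B=0 W=0
Move 3: B@(4,4) -> caps B=0 W=0
Move 4: W@(3,0) -> caps B=0 W=0
Move 5: B@(0,4) -> caps B=0 W=0
Move 6: W@(1,4) -> caps B=0 W=1
Move 7: B@(3,1) -> caps B=0 W=1
Move 8: W@(4,3) -> caps B=0 W=1

Answer: ...W.
....W
B....
WB...
...WB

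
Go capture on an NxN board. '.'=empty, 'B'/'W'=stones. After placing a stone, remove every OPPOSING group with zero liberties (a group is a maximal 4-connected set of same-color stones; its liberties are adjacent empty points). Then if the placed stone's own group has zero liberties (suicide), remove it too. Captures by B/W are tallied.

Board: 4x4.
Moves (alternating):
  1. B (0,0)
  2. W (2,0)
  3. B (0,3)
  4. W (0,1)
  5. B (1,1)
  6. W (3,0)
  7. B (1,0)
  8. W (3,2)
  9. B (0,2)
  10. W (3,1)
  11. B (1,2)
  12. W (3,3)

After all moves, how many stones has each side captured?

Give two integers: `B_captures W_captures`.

Move 1: B@(0,0) -> caps B=0 W=0
Move 2: W@(2,0) -> caps B=0 W=0
Move 3: B@(0,3) -> caps B=0 W=0
Move 4: W@(0,1) -> caps B=0 W=0
Move 5: B@(1,1) -> caps B=0 W=0
Move 6: W@(3,0) -> caps B=0 W=0
Move 7: B@(1,0) -> caps B=0 W=0
Move 8: W@(3,2) -> caps B=0 W=0
Move 9: B@(0,2) -> caps B=1 W=0
Move 10: W@(3,1) -> caps B=1 W=0
Move 11: B@(1,2) -> caps B=1 W=0
Move 12: W@(3,3) -> caps B=1 W=0

Answer: 1 0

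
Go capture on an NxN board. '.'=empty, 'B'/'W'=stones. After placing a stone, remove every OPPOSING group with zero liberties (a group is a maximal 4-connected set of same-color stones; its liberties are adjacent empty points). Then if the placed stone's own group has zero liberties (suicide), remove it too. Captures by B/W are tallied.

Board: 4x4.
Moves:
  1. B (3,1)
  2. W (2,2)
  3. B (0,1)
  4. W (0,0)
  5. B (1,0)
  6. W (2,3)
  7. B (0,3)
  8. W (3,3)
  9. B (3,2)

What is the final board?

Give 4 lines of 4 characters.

Answer: .B.B
B...
..WW
.BBW

Derivation:
Move 1: B@(3,1) -> caps B=0 W=0
Move 2: W@(2,2) -> caps B=0 W=0
Move 3: B@(0,1) -> caps B=0 W=0
Move 4: W@(0,0) -> caps B=0 W=0
Move 5: B@(1,0) -> caps B=1 W=0
Move 6: W@(2,3) -> caps B=1 W=0
Move 7: B@(0,3) -> caps B=1 W=0
Move 8: W@(3,3) -> caps B=1 W=0
Move 9: B@(3,2) -> caps B=1 W=0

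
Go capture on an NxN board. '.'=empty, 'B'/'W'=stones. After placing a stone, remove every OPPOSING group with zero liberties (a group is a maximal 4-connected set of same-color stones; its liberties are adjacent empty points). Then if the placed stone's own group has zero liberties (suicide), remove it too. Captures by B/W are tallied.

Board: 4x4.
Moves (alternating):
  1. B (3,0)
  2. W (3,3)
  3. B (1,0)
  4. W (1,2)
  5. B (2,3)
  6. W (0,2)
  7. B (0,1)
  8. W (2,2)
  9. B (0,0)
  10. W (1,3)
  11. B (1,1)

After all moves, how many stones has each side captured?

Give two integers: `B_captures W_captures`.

Answer: 0 1

Derivation:
Move 1: B@(3,0) -> caps B=0 W=0
Move 2: W@(3,3) -> caps B=0 W=0
Move 3: B@(1,0) -> caps B=0 W=0
Move 4: W@(1,2) -> caps B=0 W=0
Move 5: B@(2,3) -> caps B=0 W=0
Move 6: W@(0,2) -> caps B=0 W=0
Move 7: B@(0,1) -> caps B=0 W=0
Move 8: W@(2,2) -> caps B=0 W=0
Move 9: B@(0,0) -> caps B=0 W=0
Move 10: W@(1,3) -> caps B=0 W=1
Move 11: B@(1,1) -> caps B=0 W=1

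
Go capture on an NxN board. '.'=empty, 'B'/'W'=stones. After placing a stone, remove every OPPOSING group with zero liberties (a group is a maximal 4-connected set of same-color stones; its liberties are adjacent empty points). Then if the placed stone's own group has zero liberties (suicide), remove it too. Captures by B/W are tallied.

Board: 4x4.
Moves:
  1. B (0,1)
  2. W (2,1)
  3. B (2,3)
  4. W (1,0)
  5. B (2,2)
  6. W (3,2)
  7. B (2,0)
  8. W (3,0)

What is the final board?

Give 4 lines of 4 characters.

Answer: .B..
W...
.WBB
W.W.

Derivation:
Move 1: B@(0,1) -> caps B=0 W=0
Move 2: W@(2,1) -> caps B=0 W=0
Move 3: B@(2,3) -> caps B=0 W=0
Move 4: W@(1,0) -> caps B=0 W=0
Move 5: B@(2,2) -> caps B=0 W=0
Move 6: W@(3,2) -> caps B=0 W=0
Move 7: B@(2,0) -> caps B=0 W=0
Move 8: W@(3,0) -> caps B=0 W=1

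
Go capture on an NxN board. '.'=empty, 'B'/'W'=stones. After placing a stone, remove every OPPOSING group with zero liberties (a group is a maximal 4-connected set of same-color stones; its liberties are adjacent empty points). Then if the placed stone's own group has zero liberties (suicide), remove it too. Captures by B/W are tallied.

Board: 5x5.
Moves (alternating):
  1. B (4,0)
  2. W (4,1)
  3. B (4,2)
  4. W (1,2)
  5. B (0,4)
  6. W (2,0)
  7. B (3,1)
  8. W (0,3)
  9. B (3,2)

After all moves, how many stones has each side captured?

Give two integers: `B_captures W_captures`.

Answer: 1 0

Derivation:
Move 1: B@(4,0) -> caps B=0 W=0
Move 2: W@(4,1) -> caps B=0 W=0
Move 3: B@(4,2) -> caps B=0 W=0
Move 4: W@(1,2) -> caps B=0 W=0
Move 5: B@(0,4) -> caps B=0 W=0
Move 6: W@(2,0) -> caps B=0 W=0
Move 7: B@(3,1) -> caps B=1 W=0
Move 8: W@(0,3) -> caps B=1 W=0
Move 9: B@(3,2) -> caps B=1 W=0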